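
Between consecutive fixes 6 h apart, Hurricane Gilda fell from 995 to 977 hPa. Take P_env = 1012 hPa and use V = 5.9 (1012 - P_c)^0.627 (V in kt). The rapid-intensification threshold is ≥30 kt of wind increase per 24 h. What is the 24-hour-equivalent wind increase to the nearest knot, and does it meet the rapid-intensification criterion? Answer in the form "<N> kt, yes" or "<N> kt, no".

V₁: ΔP = 17, V ≈ 5.9 × 17^0.627 ≈ 34.86 kt.
V₂: ΔP = 35, V ≈ 5.9 × 35^0.627 ≈ 54.83 kt.
ΔV over 6 h = 19.97 kt → 24 h equivalent = 19.97 × 24/6 ≈ 79.88 kt.
80 kt ≥ 30 kt ⇒ rapid intensification.

80 kt, yes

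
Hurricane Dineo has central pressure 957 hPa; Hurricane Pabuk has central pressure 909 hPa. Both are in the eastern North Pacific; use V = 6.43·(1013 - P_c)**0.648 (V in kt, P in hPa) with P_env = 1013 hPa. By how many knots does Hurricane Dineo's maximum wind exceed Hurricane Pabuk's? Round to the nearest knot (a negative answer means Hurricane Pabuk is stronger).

-43 kt

Hurricane Dineo: ΔP = 56; V ≈ 6.43 × 56^0.648 ≈ 87.30 kt.
Hurricane Pabuk: ΔP = 104; V ≈ 6.43 × 104^0.648 ≈ 130.39 kt.
Difference ≈ 87.30 − 130.39 = -43.09 → -43 kt.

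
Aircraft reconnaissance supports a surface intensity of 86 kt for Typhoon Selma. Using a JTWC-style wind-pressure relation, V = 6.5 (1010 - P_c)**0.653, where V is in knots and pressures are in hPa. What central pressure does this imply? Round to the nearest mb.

ΔP = (V / 6.5)^(1/0.653) = (86/6.5)^1.531.
86/6.5 = 13.231; 13.231^1.531 ≈ 52.19 mb.
P_c = 1010 − 52.19 = 957.81 ≈ 958 mb.

958 mb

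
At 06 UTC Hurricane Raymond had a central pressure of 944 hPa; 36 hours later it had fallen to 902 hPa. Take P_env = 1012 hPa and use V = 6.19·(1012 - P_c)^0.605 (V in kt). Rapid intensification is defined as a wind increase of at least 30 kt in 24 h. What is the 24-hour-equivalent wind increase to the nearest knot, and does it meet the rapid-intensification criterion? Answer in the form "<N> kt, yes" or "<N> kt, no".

V₁: ΔP = 68, V ≈ 6.19 × 68^0.605 ≈ 79.50 kt.
V₂: ΔP = 110, V ≈ 6.19 × 110^0.605 ≈ 106.35 kt.
ΔV over 36 h = 26.85 kt → 24 h equivalent = 26.85 × 24/36 ≈ 17.90 kt.
18 kt < 30 kt ⇒ not rapid intensification.

18 kt, no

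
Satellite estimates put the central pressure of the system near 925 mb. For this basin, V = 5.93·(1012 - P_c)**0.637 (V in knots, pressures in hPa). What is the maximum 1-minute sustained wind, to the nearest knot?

102 kt

ΔP = 1012 − 925 = 87 mb.
87^0.637 ≈ 17.198.
V ≈ 5.93 × 17.198 ≈ 102.0 kt.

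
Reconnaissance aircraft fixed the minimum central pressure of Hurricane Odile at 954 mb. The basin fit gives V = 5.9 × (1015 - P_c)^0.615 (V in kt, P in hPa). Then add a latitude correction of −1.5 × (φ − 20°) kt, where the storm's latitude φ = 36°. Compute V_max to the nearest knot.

50 kt

ΔP = 1015 − 954 = 61 mb.
61^0.615 ≈ 12.531.
V ≈ 5.9 × 12.531 ≈ 73.9 kt.
Latitude correction: −1.5 × (36 − 20) = -24 kt.
Corrected V ≈ 49.9 kt → 50 kt.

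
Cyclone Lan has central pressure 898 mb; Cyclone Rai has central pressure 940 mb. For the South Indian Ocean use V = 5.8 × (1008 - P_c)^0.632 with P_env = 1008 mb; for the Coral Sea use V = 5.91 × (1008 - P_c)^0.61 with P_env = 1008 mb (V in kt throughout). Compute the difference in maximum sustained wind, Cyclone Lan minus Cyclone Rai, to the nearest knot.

36 kt

Cyclone Lan: ΔP = 110; V ≈ 5.8 × 110^0.632 ≈ 113.13 kt.
Cyclone Rai: ΔP = 68; V ≈ 5.91 × 68^0.61 ≈ 77.52 kt.
Difference ≈ 113.13 − 77.52 = 35.61 → 36 kt.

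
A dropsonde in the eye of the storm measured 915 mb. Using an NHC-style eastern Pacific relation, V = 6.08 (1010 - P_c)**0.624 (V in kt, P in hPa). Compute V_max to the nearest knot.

ΔP = 1010 − 915 = 95 mb.
95^0.624 ≈ 17.144.
V ≈ 6.08 × 17.144 ≈ 104.2 kt.

104 kt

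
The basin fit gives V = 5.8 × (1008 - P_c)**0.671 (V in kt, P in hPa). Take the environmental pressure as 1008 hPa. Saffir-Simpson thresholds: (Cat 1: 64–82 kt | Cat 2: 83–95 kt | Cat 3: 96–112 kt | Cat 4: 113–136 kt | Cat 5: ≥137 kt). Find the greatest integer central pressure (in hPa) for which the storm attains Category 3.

Category 3 begins at V = 96 kt.
Required ΔP = (96/5.8)^(1/0.671) = 16.552^1.490 ≈ 65.53 hPa.
P_c ≤ 1008 − 65.53 = 942.47, so the highest integer P_c is 942 hPa.

942 hPa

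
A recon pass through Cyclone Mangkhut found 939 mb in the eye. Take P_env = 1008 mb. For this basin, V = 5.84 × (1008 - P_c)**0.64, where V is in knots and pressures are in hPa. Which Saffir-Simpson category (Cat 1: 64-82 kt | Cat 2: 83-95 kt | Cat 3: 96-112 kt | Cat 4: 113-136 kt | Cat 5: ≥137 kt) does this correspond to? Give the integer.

2

ΔP = 1008 − 939 = 69 mb.
V ≈ 5.84 × 69^0.64 = 5.84 × 15.03 ≈ 88 kt.
88 kt falls in the Category 2 band.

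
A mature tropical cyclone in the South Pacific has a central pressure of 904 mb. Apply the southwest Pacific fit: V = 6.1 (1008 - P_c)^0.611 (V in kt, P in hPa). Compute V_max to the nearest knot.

ΔP = 1008 − 904 = 104 mb.
104^0.611 ≈ 17.077.
V ≈ 6.1 × 17.077 ≈ 104.2 kt.

104 kt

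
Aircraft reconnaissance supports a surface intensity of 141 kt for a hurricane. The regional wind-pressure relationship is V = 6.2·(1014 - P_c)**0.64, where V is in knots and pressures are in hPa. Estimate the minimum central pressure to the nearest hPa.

ΔP = (V / 6.2)^(1/0.64) = (141/6.2)^1.562.
141/6.2 = 22.742; 22.742^1.562 ≈ 131.84 hPa.
P_c = 1014 − 131.84 = 882.16 ≈ 882 hPa.

882 hPa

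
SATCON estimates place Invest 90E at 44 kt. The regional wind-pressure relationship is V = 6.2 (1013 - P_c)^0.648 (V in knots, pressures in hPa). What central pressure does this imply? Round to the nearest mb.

ΔP = (V / 6.2)^(1/0.648) = (44/6.2)^1.543.
44/6.2 = 7.097; 7.097^1.543 ≈ 20.58 mb.
P_c = 1013 − 20.58 = 992.42 ≈ 992 mb.

992 mb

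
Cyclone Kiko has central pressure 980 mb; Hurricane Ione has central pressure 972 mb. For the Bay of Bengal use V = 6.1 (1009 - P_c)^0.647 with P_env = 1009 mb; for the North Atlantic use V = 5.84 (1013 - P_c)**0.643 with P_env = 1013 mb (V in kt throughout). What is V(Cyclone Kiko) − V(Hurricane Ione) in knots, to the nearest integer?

Cyclone Kiko: ΔP = 29; V ≈ 6.1 × 29^0.647 ≈ 53.89 kt.
Hurricane Ione: ΔP = 41; V ≈ 5.84 × 41^0.643 ≈ 63.60 kt.
Difference ≈ 53.89 − 63.60 = -9.71 → -10 kt.

-10 kt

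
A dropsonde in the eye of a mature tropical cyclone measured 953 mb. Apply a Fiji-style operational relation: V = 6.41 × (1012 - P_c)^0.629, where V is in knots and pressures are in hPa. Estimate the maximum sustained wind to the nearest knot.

ΔP = 1012 − 953 = 59 mb.
59^0.629 ≈ 12.998.
V ≈ 6.41 × 12.998 ≈ 83.3 kt.

83 kt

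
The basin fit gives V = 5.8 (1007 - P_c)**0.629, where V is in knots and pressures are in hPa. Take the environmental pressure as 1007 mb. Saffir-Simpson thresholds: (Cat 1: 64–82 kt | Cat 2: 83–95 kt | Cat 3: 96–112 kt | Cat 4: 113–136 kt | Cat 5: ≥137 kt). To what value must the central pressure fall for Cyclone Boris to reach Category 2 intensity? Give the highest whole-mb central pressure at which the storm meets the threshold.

938 mb

Category 2 begins at V = 83 kt.
Required ΔP = (83/5.8)^(1/0.629) = 14.310^1.590 ≈ 68.75 mb.
P_c ≤ 1007 − 68.75 = 938.25, so the highest integer P_c is 938 mb.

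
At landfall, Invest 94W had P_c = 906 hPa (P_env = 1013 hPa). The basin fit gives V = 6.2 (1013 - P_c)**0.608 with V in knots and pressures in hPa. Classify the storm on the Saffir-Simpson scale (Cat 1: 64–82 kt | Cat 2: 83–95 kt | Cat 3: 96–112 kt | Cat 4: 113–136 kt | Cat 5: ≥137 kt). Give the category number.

3

ΔP = 1013 − 906 = 107 hPa.
V ≈ 6.2 × 107^0.608 = 6.2 × 17.13 ≈ 106 kt.
106 kt falls in the Category 3 band.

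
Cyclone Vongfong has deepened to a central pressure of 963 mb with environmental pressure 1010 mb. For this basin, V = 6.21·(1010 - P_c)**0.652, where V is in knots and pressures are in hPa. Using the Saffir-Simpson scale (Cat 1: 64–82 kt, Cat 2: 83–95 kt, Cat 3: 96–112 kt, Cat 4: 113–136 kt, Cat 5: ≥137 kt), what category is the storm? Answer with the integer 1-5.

ΔP = 1010 − 963 = 47 mb.
V ≈ 6.21 × 47^0.652 = 6.21 × 12.31 ≈ 76 kt.
76 kt falls in the Category 1 band.

1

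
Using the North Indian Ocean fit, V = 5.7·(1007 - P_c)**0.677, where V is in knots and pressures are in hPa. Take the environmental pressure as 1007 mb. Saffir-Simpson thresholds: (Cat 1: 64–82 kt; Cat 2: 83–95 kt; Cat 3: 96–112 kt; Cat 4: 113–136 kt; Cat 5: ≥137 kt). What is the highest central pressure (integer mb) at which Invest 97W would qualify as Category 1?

971 mb

Category 1 begins at V = 64 kt.
Required ΔP = (64/5.7)^(1/0.677) = 11.228^1.477 ≈ 35.60 mb.
P_c ≤ 1007 − 35.60 = 971.40, so the highest integer P_c is 971 mb.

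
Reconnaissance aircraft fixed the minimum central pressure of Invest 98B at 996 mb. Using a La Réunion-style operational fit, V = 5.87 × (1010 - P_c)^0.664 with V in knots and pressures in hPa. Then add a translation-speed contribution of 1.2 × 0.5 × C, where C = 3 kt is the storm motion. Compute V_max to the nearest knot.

ΔP = 1010 − 996 = 14 mb.
14^0.664 ≈ 5.768.
V ≈ 5.87 × 5.768 ≈ 33.9 kt.
Translation term: 1.2 × 0.5 × 3 = 1.8 kt.
Corrected V ≈ 35.7 kt → 36 kt.

36 kt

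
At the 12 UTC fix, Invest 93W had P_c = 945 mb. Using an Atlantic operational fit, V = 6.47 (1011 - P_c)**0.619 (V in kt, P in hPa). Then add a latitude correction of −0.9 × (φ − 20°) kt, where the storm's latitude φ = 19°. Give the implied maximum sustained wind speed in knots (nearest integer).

ΔP = 1011 − 945 = 66 mb.
66^0.619 ≈ 13.375.
V ≈ 6.47 × 13.375 ≈ 86.5 kt.
Latitude correction: −0.9 × (19 − 20) = 0.9 kt.
Corrected V ≈ 87.4 kt → 87 kt.

87 kt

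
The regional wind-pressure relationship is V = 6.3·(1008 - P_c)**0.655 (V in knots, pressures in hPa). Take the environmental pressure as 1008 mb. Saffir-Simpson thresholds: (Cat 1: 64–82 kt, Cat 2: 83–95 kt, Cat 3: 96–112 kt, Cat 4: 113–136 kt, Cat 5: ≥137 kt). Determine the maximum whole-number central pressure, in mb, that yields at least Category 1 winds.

Category 1 begins at V = 64 kt.
Required ΔP = (64/6.3)^(1/0.655) = 10.159^1.527 ≈ 34.45 mb.
P_c ≤ 1008 − 34.45 = 973.55, so the highest integer P_c is 973 mb.

973 mb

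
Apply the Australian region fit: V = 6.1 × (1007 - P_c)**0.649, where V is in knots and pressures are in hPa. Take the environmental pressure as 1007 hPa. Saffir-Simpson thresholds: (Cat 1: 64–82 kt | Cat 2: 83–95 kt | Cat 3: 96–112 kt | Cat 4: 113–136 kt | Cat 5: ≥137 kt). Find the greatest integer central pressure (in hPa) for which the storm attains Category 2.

951 hPa

Category 2 begins at V = 83 kt.
Required ΔP = (83/6.1)^(1/0.649) = 13.607^1.541 ≈ 55.84 hPa.
P_c ≤ 1007 − 55.84 = 951.16, so the highest integer P_c is 951 hPa.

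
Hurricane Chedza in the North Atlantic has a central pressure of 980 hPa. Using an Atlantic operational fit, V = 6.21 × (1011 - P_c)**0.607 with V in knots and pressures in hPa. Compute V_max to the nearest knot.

ΔP = 1011 − 980 = 31 hPa.
31^0.607 ≈ 8.040.
V ≈ 6.21 × 8.040 ≈ 49.9 kt.

50 kt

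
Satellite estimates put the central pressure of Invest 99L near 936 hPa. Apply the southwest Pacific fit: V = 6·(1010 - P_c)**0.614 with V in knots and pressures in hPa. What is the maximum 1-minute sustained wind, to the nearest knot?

ΔP = 1010 − 936 = 74 hPa.
74^0.614 ≈ 14.051.
V ≈ 6 × 14.051 ≈ 84.3 kt.

84 kt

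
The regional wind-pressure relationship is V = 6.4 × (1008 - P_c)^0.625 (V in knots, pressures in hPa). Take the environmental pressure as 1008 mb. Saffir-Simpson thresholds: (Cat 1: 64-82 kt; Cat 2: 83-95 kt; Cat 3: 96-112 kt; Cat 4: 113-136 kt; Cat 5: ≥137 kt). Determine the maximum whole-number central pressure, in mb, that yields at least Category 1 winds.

968 mb

Category 1 begins at V = 64 kt.
Required ΔP = (64/6.4)^(1/0.625) = 10.000^1.600 ≈ 39.81 mb.
P_c ≤ 1008 − 39.81 = 968.19, so the highest integer P_c is 968 mb.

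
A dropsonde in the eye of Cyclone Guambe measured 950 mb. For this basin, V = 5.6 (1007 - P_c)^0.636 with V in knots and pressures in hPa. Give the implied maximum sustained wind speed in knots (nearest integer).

73 kt

ΔP = 1007 − 950 = 57 mb.
57^0.636 ≈ 13.084.
V ≈ 5.6 × 13.084 ≈ 73.3 kt.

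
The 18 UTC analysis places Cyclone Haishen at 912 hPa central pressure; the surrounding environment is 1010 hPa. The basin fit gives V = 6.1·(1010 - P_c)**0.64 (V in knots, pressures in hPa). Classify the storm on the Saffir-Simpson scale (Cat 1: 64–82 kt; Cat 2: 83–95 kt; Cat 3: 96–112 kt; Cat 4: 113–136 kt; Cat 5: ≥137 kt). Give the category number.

4

ΔP = 1010 − 912 = 98 hPa.
V ≈ 6.1 × 98^0.64 = 6.1 × 18.81 ≈ 115 kt.
115 kt falls in the Category 4 band.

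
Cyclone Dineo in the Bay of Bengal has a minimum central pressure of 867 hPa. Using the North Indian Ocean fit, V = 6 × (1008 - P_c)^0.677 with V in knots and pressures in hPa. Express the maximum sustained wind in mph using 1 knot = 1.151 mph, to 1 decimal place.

196.9 mph

ΔP = 1008 − 867 = 141 hPa.
V ≈ 6 × 141^0.677 = 6 × 28.512 ≈ 171.070 kt.
171.070 × 1.151 ≈ 196.90 mph → 196.9 mph.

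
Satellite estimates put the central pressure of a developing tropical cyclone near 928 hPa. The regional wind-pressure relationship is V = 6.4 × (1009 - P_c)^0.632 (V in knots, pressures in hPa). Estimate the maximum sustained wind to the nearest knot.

103 kt

ΔP = 1009 − 928 = 81 hPa.
81^0.632 ≈ 16.075.
V ≈ 6.4 × 16.075 ≈ 102.9 kt.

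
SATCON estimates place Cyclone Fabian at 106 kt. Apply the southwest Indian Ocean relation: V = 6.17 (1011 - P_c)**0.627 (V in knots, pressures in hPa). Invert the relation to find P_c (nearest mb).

ΔP = (V / 6.17)^(1/0.627) = (106/6.17)^1.595.
106/6.17 = 17.180; 17.180^1.595 ≈ 93.27 mb.
P_c = 1011 − 93.27 = 917.73 ≈ 918 mb.

918 mb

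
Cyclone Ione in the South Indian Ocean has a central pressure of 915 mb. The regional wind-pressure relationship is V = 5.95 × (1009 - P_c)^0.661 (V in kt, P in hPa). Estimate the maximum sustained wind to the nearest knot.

ΔP = 1009 − 915 = 94 mb.
94^0.661 ≈ 20.148.
V ≈ 5.95 × 20.148 ≈ 119.9 kt.

120 kt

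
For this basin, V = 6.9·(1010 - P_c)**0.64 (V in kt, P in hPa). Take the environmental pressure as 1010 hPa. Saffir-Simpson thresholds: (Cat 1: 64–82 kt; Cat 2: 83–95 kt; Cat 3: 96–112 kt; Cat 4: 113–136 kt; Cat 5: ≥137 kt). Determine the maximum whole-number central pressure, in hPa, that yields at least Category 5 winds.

Category 5 begins at V = 137 kt.
Required ΔP = (137/6.9)^(1/0.64) = 19.855^1.562 ≈ 106.64 hPa.
P_c ≤ 1010 − 106.64 = 903.36, so the highest integer P_c is 903 hPa.

903 hPa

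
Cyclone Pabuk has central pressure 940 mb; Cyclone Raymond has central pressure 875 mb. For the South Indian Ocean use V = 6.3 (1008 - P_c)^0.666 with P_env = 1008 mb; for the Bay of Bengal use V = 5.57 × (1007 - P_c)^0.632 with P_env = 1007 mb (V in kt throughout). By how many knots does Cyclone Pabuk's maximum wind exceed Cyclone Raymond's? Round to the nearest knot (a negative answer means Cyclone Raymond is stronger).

Cyclone Pabuk: ΔP = 68; V ≈ 6.3 × 68^0.666 ≈ 104.66 kt.
Cyclone Raymond: ΔP = 132; V ≈ 5.57 × 132^0.632 ≈ 121.92 kt.
Difference ≈ 104.66 − 121.92 = -17.26 → -17 kt.

-17 kt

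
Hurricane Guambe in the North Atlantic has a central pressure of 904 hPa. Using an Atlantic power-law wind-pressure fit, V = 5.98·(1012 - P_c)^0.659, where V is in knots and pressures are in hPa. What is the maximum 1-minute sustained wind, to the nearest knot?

131 kt

ΔP = 1012 − 904 = 108 hPa.
108^0.659 ≈ 21.879.
V ≈ 5.98 × 21.879 ≈ 130.8 kt.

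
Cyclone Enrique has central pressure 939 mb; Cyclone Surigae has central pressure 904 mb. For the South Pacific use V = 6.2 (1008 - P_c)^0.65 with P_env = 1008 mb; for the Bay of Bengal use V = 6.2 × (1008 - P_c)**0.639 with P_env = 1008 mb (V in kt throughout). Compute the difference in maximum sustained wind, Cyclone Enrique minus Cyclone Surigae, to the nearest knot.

Cyclone Enrique: ΔP = 69; V ≈ 6.2 × 69^0.65 ≈ 97.19 kt.
Cyclone Surigae: ΔP = 104; V ≈ 6.2 × 104^0.639 ≈ 120.58 kt.
Difference ≈ 97.19 − 120.58 = -23.39 → -23 kt.

-23 kt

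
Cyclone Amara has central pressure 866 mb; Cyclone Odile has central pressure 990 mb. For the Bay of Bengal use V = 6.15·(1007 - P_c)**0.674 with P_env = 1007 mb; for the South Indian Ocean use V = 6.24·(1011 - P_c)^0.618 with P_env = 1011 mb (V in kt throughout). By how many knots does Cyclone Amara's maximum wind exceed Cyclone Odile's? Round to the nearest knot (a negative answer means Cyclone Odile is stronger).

132 kt

Cyclone Amara: ΔP = 141; V ≈ 6.15 × 141^0.674 ≈ 172.76 kt.
Cyclone Odile: ΔP = 21; V ≈ 6.24 × 21^0.618 ≈ 40.96 kt.
Difference ≈ 172.76 − 40.96 = 131.80 → 132 kt.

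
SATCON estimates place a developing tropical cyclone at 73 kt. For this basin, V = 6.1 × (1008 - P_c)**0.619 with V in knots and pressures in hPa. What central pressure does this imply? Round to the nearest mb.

953 mb

ΔP = (V / 6.1)^(1/0.619) = (73/6.1)^1.616.
73/6.1 = 11.967; 11.967^1.616 ≈ 55.15 mb.
P_c = 1008 − 55.15 = 952.85 ≈ 953 mb.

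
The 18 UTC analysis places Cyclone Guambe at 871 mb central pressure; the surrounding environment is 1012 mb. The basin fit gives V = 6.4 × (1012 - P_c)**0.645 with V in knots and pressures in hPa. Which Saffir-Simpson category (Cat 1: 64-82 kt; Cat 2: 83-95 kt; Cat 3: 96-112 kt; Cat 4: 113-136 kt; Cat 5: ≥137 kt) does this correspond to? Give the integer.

5

ΔP = 1012 − 871 = 141 mb.
V ≈ 6.4 × 141^0.645 = 6.4 × 24.34 ≈ 156 kt.
156 kt falls in the Category 5 band.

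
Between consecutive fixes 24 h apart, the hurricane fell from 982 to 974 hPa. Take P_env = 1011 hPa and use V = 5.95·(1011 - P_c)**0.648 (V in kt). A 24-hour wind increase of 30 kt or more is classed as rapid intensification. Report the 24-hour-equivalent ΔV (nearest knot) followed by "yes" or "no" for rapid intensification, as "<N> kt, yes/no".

9 kt, no

V₁: ΔP = 29, V ≈ 5.95 × 29^0.648 ≈ 52.74 kt.
V₂: ΔP = 37, V ≈ 5.95 × 37^0.648 ≈ 61.76 kt.
ΔV over 24 h = 9.02 kt → 24 h equivalent = 9.02 × 24/24 ≈ 9.02 kt.
9 kt < 30 kt ⇒ not rapid intensification.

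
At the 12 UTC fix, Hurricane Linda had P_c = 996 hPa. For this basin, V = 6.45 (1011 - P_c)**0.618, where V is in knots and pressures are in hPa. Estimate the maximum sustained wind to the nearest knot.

ΔP = 1011 − 996 = 15 hPa.
15^0.618 ≈ 5.331.
V ≈ 6.45 × 5.331 ≈ 34.4 kt.

34 kt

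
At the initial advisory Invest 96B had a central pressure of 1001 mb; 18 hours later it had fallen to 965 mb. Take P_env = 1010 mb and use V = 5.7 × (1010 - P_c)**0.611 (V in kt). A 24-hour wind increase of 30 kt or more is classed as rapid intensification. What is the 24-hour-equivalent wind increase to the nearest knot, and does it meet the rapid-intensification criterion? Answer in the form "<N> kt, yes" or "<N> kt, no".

V₁: ΔP = 9, V ≈ 5.7 × 9^0.611 ≈ 21.82 kt.
V₂: ΔP = 45, V ≈ 5.7 × 45^0.611 ≈ 58.34 kt.
ΔV over 18 h = 36.52 kt → 24 h equivalent = 36.52 × 24/18 ≈ 48.69 kt.
49 kt ≥ 30 kt ⇒ rapid intensification.

49 kt, yes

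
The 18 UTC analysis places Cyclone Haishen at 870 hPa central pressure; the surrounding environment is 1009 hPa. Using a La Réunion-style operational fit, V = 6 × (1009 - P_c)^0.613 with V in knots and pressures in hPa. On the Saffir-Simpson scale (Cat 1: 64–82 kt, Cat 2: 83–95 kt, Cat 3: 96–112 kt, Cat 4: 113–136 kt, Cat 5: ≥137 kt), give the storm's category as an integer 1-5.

ΔP = 1009 − 870 = 139 hPa.
V ≈ 6 × 139^0.613 = 6 × 20.59 ≈ 124 kt.
124 kt falls in the Category 4 band.

4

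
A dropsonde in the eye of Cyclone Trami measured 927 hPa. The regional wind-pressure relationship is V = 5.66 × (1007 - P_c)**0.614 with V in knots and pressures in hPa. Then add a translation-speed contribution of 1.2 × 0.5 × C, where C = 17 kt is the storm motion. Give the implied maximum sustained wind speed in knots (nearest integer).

ΔP = 1007 − 927 = 80 hPa.
80^0.614 ≈ 14.740.
V ≈ 5.66 × 14.740 ≈ 83.4 kt.
Translation term: 1.2 × 0.5 × 17 = 10.2 kt.
Corrected V ≈ 93.6 kt → 94 kt.

94 kt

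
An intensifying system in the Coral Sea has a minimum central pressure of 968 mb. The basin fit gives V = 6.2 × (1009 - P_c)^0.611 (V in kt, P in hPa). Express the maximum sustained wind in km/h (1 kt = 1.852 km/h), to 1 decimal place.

ΔP = 1009 − 968 = 41 mb.
V ≈ 6.2 × 41^0.611 = 6.2 × 9.670 ≈ 59.952 kt.
59.952 × 1.852 ≈ 111.03 km/h → 111.0 km/h.

111.0 km/h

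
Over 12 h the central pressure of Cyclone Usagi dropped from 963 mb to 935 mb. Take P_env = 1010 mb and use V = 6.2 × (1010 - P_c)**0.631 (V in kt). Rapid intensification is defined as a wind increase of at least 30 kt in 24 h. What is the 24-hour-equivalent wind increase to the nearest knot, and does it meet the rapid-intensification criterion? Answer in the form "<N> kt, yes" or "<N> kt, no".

48 kt, yes

V₁: ΔP = 47, V ≈ 6.2 × 47^0.631 ≈ 70.39 kt.
V₂: ΔP = 75, V ≈ 6.2 × 75^0.631 ≈ 94.53 kt.
ΔV over 12 h = 24.14 kt → 24 h equivalent = 24.14 × 24/12 ≈ 48.28 kt.
48 kt ≥ 30 kt ⇒ rapid intensification.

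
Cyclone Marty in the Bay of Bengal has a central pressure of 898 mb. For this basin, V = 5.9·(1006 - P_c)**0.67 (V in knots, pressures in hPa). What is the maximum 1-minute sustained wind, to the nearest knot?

ΔP = 1006 − 898 = 108 mb.
108^0.67 ≈ 23.035.
V ≈ 5.9 × 23.035 ≈ 135.9 kt.

136 kt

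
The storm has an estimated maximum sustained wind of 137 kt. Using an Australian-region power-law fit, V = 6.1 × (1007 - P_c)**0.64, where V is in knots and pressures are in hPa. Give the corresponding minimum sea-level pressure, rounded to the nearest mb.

878 mb

ΔP = (V / 6.1)^(1/0.64) = (137/6.1)^1.562.
137/6.1 = 22.459; 22.459^1.562 ≈ 129.28 mb.
P_c = 1007 − 129.28 = 877.72 ≈ 878 mb.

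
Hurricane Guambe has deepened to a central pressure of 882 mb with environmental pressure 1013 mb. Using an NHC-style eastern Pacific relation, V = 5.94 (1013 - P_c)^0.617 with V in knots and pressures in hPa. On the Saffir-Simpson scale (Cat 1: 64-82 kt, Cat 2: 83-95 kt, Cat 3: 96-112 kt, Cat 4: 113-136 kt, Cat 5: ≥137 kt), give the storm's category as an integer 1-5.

ΔP = 1013 − 882 = 131 mb.
V ≈ 5.94 × 131^0.617 = 5.94 × 20.25 ≈ 120 kt.
120 kt falls in the Category 4 band.

4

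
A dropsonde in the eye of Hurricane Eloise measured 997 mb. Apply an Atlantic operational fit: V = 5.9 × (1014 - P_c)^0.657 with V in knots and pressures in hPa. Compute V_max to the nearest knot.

ΔP = 1014 − 997 = 17 mb.
17^0.657 ≈ 6.433.
V ≈ 5.9 × 6.433 ≈ 38.0 kt.

38 kt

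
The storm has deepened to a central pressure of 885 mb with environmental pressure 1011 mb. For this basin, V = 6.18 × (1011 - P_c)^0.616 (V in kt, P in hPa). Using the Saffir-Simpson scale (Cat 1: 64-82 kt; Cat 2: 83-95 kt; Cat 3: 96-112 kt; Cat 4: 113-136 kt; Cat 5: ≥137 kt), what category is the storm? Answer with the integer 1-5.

ΔP = 1011 − 885 = 126 mb.
V ≈ 6.18 × 126^0.616 = 6.18 × 19.67 ≈ 122 kt.
122 kt falls in the Category 4 band.

4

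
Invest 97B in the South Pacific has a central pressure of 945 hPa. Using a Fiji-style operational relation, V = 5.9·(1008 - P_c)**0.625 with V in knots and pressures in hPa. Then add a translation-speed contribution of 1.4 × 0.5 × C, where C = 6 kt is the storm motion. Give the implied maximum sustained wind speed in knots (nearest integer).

83 kt

ΔP = 1008 − 945 = 63 hPa.
63^0.625 ≈ 13.323.
V ≈ 5.9 × 13.323 ≈ 78.6 kt.
Translation term: 1.4 × 0.5 × 6 = 4.2 kt.
Corrected V ≈ 82.8 kt → 83 kt.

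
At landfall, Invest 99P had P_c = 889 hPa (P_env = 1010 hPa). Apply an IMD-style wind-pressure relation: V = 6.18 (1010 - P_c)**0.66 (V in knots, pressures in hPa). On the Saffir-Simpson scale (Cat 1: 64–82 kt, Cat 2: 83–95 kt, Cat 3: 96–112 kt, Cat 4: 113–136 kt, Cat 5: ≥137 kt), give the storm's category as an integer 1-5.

5

ΔP = 1010 − 889 = 121 hPa.
V ≈ 6.18 × 121^0.66 = 6.18 × 23.69 ≈ 146 kt.
146 kt falls in the Category 5 band.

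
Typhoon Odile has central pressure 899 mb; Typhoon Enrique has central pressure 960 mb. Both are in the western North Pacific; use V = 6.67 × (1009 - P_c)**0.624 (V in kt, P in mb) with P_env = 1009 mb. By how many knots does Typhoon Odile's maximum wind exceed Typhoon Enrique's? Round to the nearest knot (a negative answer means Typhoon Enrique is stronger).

50 kt

Typhoon Odile: ΔP = 110; V ≈ 6.67 × 110^0.624 ≈ 125.30 kt.
Typhoon Enrique: ΔP = 49; V ≈ 6.67 × 49^0.624 ≈ 75.65 kt.
Difference ≈ 125.30 − 75.65 = 49.65 → 50 kt.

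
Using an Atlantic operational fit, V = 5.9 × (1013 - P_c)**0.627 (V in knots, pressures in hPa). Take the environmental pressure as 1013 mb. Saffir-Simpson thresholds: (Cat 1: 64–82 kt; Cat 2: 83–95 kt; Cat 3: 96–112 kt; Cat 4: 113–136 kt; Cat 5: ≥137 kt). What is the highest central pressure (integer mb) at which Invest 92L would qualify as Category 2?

Category 2 begins at V = 83 kt.
Required ΔP = (83/5.9)^(1/0.627) = 14.068^1.595 ≈ 67.81 mb.
P_c ≤ 1013 − 67.81 = 945.19, so the highest integer P_c is 945 mb.

945 mb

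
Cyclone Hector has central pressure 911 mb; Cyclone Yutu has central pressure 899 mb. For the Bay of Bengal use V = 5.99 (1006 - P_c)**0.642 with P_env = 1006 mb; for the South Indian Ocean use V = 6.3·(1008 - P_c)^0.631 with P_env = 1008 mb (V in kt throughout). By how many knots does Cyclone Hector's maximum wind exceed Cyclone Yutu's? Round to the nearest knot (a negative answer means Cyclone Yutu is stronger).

-10 kt

Cyclone Hector: ΔP = 95; V ≈ 5.99 × 95^0.642 ≈ 111.46 kt.
Cyclone Yutu: ΔP = 109; V ≈ 6.3 × 109^0.631 ≈ 121.61 kt.
Difference ≈ 111.46 − 121.61 = -10.15 → -10 kt.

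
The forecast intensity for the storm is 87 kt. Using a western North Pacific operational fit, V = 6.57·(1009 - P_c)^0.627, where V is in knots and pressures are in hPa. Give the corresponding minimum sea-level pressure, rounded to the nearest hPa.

947 hPa

ΔP = (V / 6.57)^(1/0.627) = (87/6.57)^1.595.
87/6.57 = 13.242; 13.242^1.595 ≈ 61.57 hPa.
P_c = 1009 − 61.57 = 947.43 ≈ 947 hPa.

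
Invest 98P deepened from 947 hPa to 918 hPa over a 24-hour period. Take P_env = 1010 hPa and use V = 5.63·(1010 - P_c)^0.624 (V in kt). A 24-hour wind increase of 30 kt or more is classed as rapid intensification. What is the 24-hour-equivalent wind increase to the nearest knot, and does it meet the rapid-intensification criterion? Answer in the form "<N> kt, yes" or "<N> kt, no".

V₁: ΔP = 63, V ≈ 5.63 × 63^0.624 ≈ 74.70 kt.
V₂: ΔP = 92, V ≈ 5.63 × 92^0.624 ≈ 94.60 kt.
ΔV over 24 h = 19.90 kt → 24 h equivalent = 19.90 × 24/24 ≈ 19.90 kt.
20 kt < 30 kt ⇒ not rapid intensification.

20 kt, no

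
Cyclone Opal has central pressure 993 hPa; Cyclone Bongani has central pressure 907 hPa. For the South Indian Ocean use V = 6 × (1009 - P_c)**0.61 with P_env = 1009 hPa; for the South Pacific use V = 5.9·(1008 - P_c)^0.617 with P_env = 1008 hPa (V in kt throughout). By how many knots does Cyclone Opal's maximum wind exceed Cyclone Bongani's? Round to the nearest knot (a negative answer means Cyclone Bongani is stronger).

Cyclone Opal: ΔP = 16; V ≈ 6 × 16^0.61 ≈ 32.56 kt.
Cyclone Bongani: ΔP = 101; V ≈ 5.9 × 101^0.617 ≈ 101.75 kt.
Difference ≈ 32.56 − 101.75 = -69.19 → -69 kt.

-69 kt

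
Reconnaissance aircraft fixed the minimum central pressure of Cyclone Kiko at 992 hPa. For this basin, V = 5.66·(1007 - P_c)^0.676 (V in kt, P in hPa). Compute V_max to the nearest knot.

ΔP = 1007 − 992 = 15 hPa.
15^0.676 ≈ 6.238.
V ≈ 5.66 × 6.238 ≈ 35.3 kt.

35 kt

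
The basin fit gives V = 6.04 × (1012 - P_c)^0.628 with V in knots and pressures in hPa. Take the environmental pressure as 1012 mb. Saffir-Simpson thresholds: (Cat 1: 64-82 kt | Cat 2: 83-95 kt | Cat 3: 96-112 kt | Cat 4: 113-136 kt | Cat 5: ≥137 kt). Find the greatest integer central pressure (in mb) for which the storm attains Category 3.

Category 3 begins at V = 96 kt.
Required ΔP = (96/6.04)^(1/0.628) = 15.894^1.592 ≈ 81.81 mb.
P_c ≤ 1012 − 81.81 = 930.19, so the highest integer P_c is 930 mb.

930 mb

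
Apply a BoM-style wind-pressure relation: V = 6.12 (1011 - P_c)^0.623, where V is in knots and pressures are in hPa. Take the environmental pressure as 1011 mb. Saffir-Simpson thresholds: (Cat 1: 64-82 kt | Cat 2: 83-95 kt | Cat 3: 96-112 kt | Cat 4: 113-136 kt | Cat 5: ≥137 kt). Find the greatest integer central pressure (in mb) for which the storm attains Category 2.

945 mb

Category 2 begins at V = 83 kt.
Required ΔP = (83/6.12)^(1/0.623) = 13.562^1.605 ≈ 65.70 mb.
P_c ≤ 1011 − 65.70 = 945.30, so the highest integer P_c is 945 mb.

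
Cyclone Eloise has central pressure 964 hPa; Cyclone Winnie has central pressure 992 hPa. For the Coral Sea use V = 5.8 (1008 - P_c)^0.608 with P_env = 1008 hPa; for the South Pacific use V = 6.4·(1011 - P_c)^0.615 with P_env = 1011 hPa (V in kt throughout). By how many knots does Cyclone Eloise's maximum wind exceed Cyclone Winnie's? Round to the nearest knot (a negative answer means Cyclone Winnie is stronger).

Cyclone Eloise: ΔP = 44; V ≈ 5.8 × 44^0.608 ≈ 57.90 kt.
Cyclone Winnie: ΔP = 19; V ≈ 6.4 × 19^0.615 ≈ 39.14 kt.
Difference ≈ 57.90 − 39.14 = 18.76 → 19 kt.

19 kt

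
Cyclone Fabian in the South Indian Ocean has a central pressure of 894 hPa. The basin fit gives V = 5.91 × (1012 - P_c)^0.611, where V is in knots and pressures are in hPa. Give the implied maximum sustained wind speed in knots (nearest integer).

ΔP = 1012 − 894 = 118 hPa.
118^0.611 ≈ 18.447.
V ≈ 5.91 × 18.447 ≈ 109.0 kt.

109 kt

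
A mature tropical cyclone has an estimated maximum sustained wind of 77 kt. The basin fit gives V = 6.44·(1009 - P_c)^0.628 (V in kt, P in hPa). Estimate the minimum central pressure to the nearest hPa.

ΔP = (V / 6.44)^(1/0.628) = (77/6.44)^1.592.
77/6.44 = 11.957; 11.957^1.592 ≈ 51.99 hPa.
P_c = 1009 − 51.99 = 957.01 ≈ 957 hPa.

957 hPa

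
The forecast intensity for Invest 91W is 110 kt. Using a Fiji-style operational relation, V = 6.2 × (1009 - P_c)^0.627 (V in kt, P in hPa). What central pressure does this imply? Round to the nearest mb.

911 mb

ΔP = (V / 6.2)^(1/0.627) = (110/6.2)^1.595.
110/6.2 = 17.742; 17.742^1.595 ≈ 98.18 mb.
P_c = 1009 − 98.18 = 910.82 ≈ 911 mb.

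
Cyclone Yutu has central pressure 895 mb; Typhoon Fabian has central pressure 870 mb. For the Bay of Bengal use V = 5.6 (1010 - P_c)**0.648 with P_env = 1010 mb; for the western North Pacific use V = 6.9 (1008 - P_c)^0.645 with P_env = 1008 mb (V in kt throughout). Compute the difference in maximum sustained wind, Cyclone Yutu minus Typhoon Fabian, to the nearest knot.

-44 kt

Cyclone Yutu: ΔP = 115; V ≈ 5.6 × 115^0.648 ≈ 121.20 kt.
Typhoon Fabian: ΔP = 138; V ≈ 6.9 × 138^0.645 ≈ 165.60 kt.
Difference ≈ 121.20 − 165.60 = -44.40 → -44 kt.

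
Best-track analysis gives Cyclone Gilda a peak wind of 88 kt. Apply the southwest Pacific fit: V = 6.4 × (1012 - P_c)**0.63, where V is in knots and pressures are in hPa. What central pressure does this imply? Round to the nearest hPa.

948 hPa

ΔP = (V / 6.4)^(1/0.63) = (88/6.4)^1.587.
88/6.4 = 13.750; 13.750^1.587 ≈ 64.10 hPa.
P_c = 1012 − 64.10 = 947.90 ≈ 948 hPa.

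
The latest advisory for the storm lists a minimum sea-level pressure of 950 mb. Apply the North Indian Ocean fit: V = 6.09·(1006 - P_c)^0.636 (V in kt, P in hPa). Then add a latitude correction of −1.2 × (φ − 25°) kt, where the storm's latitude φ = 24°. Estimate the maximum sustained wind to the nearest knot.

80 kt

ΔP = 1006 − 950 = 56 mb.
56^0.636 ≈ 12.937.
V ≈ 6.09 × 12.937 ≈ 78.8 kt.
Latitude correction: −1.2 × (24 − 25) = 1.2 kt.
Corrected V ≈ 80 kt → 80 kt.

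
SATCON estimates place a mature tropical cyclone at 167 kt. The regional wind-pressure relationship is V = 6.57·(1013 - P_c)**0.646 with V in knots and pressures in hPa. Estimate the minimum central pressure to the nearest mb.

ΔP = (V / 6.57)^(1/0.646) = (167/6.57)^1.548.
167/6.57 = 25.419; 25.419^1.548 ≈ 149.68 mb.
P_c = 1013 − 149.68 = 863.32 ≈ 863 mb.

863 mb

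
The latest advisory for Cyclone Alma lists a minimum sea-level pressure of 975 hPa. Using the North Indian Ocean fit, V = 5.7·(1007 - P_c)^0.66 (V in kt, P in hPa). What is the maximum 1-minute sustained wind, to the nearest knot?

ΔP = 1007 − 975 = 32 hPa.
32^0.66 ≈ 9.849.
V ≈ 5.7 × 9.849 ≈ 56.1 kt.

56 kt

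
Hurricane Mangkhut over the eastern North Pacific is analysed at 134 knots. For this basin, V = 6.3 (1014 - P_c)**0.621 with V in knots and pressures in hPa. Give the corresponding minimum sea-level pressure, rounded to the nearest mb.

877 mb

ΔP = (V / 6.3)^(1/0.621) = (134/6.3)^1.610.
134/6.3 = 21.270; 21.270^1.610 ≈ 137.44 mb.
P_c = 1014 − 137.44 = 876.56 ≈ 877 mb.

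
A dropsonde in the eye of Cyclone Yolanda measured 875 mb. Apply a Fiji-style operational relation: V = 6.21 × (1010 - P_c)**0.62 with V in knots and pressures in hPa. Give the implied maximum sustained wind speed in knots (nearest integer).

130 kt

ΔP = 1010 − 875 = 135 mb.
135^0.62 ≈ 20.932.
V ≈ 6.21 × 20.932 ≈ 130.0 kt.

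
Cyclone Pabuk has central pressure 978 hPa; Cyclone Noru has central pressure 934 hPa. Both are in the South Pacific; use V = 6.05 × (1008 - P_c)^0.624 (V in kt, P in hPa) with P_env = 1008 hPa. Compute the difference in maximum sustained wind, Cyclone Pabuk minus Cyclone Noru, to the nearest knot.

-38 kt

Cyclone Pabuk: ΔP = 30; V ≈ 6.05 × 30^0.624 ≈ 50.52 kt.
Cyclone Noru: ΔP = 74; V ≈ 6.05 × 74^0.624 ≈ 88.75 kt.
Difference ≈ 50.52 − 88.75 = -38.23 → -38 kt.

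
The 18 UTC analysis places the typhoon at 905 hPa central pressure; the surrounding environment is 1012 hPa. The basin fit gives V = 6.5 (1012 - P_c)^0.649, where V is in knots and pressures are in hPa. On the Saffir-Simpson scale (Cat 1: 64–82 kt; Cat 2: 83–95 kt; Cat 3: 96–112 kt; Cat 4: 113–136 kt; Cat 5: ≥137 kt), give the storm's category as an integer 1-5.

4

ΔP = 1012 − 905 = 107 hPa.
V ≈ 6.5 × 107^0.649 = 6.5 × 20.75 ≈ 135 kt.
135 kt falls in the Category 4 band.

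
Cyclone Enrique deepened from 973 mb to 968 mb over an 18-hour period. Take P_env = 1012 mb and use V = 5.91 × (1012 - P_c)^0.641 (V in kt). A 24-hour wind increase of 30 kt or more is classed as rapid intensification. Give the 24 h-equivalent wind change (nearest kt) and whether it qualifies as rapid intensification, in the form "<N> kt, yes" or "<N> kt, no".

V₁: ΔP = 39, V ≈ 5.91 × 39^0.641 ≈ 61.87 kt.
V₂: ΔP = 44, V ≈ 5.91 × 44^0.641 ≈ 66.84 kt.
ΔV over 18 h = 4.97 kt → 24 h equivalent = 4.97 × 24/18 ≈ 6.63 kt.
7 kt < 30 kt ⇒ not rapid intensification.

7 kt, no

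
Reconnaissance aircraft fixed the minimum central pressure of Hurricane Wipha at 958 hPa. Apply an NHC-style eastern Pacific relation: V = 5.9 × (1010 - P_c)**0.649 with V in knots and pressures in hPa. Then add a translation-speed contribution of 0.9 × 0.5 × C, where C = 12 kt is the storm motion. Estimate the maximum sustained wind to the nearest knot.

82 kt

ΔP = 1010 − 958 = 52 hPa.
52^0.649 ≈ 12.992.
V ≈ 5.9 × 12.992 ≈ 76.7 kt.
Translation term: 0.9 × 0.5 × 12 = 5.4 kt.
Corrected V ≈ 82.1 kt → 82 kt.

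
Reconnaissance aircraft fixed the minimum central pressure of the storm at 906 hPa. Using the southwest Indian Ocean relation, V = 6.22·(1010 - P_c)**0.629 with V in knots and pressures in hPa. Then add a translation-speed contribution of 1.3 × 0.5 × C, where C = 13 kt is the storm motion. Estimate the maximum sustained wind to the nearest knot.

ΔP = 1010 − 906 = 104 hPa.
104^0.629 ≈ 18.566.
V ≈ 6.22 × 18.566 ≈ 115.5 kt.
Translation term: 1.3 × 0.5 × 13 = 8.45 kt.
Corrected V ≈ 123.95 kt → 124 kt.

124 kt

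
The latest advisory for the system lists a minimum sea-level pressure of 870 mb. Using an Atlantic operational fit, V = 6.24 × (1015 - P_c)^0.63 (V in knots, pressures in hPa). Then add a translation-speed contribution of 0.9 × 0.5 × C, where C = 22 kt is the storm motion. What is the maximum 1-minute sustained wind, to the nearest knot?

ΔP = 1015 − 870 = 145 mb.
145^0.63 ≈ 22.997.
V ≈ 6.24 × 22.997 ≈ 143.5 kt.
Translation term: 0.9 × 0.5 × 22 = 9.9 kt.
Corrected V ≈ 153.4 kt → 153 kt.

153 kt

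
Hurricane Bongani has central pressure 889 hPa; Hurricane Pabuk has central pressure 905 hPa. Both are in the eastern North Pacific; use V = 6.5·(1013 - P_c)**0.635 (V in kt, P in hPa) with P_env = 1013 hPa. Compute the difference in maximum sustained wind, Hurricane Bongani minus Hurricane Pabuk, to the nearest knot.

Hurricane Bongani: ΔP = 124; V ≈ 6.5 × 124^0.635 ≈ 138.75 kt.
Hurricane Pabuk: ΔP = 108; V ≈ 6.5 × 108^0.635 ≈ 127.10 kt.
Difference ≈ 138.75 − 127.10 = 11.65 → 12 kt.

12 kt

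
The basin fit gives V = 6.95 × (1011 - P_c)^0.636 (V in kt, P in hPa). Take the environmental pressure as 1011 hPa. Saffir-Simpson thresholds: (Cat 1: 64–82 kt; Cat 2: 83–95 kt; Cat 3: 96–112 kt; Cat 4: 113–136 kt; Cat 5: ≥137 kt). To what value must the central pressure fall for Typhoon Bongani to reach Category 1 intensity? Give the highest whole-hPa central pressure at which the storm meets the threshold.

Category 1 begins at V = 64 kt.
Required ΔP = (64/6.95)^(1/0.636) = 9.209^1.572 ≈ 32.81 hPa.
P_c ≤ 1011 − 32.81 = 978.19, so the highest integer P_c is 978 hPa.

978 hPa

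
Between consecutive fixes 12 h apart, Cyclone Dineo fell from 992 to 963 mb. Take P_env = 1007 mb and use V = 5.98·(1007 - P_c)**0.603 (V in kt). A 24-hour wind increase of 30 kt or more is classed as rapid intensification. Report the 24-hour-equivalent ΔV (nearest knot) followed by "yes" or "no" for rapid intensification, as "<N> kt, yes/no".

56 kt, yes

V₁: ΔP = 15, V ≈ 5.98 × 15^0.603 ≈ 30.61 kt.
V₂: ΔP = 44, V ≈ 5.98 × 44^0.603 ≈ 58.57 kt.
ΔV over 12 h = 27.96 kt → 24 h equivalent = 27.96 × 24/12 ≈ 55.92 kt.
56 kt ≥ 30 kt ⇒ rapid intensification.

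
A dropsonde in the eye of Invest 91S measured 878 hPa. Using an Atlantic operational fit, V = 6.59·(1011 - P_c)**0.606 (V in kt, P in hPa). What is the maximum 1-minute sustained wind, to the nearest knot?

ΔP = 1011 − 878 = 133 hPa.
133^0.606 ≈ 19.367.
V ≈ 6.59 × 19.367 ≈ 127.6 kt.

128 kt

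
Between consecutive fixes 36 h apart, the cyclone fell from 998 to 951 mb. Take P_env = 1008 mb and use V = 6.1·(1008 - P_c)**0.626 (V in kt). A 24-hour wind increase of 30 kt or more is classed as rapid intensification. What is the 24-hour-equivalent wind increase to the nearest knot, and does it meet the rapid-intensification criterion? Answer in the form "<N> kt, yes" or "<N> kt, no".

V₁: ΔP = 10, V ≈ 6.1 × 10^0.626 ≈ 25.78 kt.
V₂: ΔP = 57, V ≈ 6.1 × 57^0.626 ≈ 76.65 kt.
ΔV over 36 h = 50.87 kt → 24 h equivalent = 50.87 × 24/36 ≈ 33.91 kt.
34 kt ≥ 30 kt ⇒ rapid intensification.

34 kt, yes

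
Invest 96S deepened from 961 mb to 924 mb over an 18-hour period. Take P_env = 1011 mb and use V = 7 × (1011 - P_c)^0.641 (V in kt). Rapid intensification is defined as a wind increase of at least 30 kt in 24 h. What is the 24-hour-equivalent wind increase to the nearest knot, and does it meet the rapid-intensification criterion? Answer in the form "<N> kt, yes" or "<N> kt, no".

V₁: ΔP = 50, V ≈ 7 × 50^0.641 ≈ 85.93 kt.
V₂: ΔP = 87, V ≈ 7 × 87^0.641 ≈ 122.55 kt.
ΔV over 18 h = 36.62 kt → 24 h equivalent = 36.62 × 24/18 ≈ 48.83 kt.
49 kt ≥ 30 kt ⇒ rapid intensification.

49 kt, yes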